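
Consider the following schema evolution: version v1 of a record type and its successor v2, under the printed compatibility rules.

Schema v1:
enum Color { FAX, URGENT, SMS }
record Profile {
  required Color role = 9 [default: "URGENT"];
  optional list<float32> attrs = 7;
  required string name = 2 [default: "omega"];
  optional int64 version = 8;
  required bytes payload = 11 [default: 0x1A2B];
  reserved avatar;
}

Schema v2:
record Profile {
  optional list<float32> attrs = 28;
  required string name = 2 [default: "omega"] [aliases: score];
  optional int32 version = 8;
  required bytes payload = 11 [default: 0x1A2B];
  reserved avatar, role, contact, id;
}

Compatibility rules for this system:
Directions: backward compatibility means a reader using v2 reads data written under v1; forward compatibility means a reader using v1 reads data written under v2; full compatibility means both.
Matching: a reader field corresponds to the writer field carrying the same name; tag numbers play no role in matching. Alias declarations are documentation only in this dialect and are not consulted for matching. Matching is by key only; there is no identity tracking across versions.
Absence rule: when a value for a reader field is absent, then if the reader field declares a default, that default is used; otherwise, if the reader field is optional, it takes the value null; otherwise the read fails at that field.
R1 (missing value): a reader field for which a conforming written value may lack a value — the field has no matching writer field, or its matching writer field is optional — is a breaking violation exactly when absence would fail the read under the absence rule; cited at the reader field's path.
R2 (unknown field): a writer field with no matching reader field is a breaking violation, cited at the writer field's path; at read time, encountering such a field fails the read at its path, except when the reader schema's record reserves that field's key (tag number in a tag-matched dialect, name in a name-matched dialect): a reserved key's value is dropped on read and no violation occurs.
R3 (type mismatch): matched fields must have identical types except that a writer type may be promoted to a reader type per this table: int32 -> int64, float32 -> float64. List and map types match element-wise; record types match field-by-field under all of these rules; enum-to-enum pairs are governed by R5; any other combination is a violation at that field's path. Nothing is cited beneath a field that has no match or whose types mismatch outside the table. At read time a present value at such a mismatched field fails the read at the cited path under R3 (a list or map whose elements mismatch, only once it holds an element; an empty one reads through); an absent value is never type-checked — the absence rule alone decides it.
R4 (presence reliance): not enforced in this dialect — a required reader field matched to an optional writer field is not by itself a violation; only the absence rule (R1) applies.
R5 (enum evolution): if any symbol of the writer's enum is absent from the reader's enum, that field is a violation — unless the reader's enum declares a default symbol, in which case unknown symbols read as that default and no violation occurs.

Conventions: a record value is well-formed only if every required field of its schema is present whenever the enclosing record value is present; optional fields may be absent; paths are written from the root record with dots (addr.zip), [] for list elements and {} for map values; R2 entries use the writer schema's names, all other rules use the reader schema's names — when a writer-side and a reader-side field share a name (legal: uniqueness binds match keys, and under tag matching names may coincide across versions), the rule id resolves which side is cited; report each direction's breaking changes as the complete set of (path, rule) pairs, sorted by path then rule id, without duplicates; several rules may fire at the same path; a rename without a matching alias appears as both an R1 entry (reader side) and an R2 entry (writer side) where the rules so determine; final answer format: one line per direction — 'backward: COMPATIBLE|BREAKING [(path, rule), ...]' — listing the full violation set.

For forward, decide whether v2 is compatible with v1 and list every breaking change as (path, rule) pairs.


the writer's type comes first in each Profile pair
forward on Profile — v1 reading data written by v2:
  role: no writer-side match
  list<float32> -> list<float32>, writer optional: attrs aligns to attrs
  string -> string, writer required: name aligns to name
  int32 -> int64, writer optional: version aligns to version
  bytes -> bytes, writer required: payload aligns to payload
  => forward verdict for Profile: COMPATIBLE, no violations
diffs on Profile not affecting the asked answer:
  removed field role from record Profile (its key "role" joins the reserved list) -> triggers nothing under Profile's printed rules — same verdict
  field attrs in record Profile: tag 7 changed to 28 -> triggers nothing under Profile's printed rules — same verdict
  field version in record Profile: type int64 changed to int32 -> matters only for Profile's backward compatibility — outside the asked direction

forward: COMPATIBLE []


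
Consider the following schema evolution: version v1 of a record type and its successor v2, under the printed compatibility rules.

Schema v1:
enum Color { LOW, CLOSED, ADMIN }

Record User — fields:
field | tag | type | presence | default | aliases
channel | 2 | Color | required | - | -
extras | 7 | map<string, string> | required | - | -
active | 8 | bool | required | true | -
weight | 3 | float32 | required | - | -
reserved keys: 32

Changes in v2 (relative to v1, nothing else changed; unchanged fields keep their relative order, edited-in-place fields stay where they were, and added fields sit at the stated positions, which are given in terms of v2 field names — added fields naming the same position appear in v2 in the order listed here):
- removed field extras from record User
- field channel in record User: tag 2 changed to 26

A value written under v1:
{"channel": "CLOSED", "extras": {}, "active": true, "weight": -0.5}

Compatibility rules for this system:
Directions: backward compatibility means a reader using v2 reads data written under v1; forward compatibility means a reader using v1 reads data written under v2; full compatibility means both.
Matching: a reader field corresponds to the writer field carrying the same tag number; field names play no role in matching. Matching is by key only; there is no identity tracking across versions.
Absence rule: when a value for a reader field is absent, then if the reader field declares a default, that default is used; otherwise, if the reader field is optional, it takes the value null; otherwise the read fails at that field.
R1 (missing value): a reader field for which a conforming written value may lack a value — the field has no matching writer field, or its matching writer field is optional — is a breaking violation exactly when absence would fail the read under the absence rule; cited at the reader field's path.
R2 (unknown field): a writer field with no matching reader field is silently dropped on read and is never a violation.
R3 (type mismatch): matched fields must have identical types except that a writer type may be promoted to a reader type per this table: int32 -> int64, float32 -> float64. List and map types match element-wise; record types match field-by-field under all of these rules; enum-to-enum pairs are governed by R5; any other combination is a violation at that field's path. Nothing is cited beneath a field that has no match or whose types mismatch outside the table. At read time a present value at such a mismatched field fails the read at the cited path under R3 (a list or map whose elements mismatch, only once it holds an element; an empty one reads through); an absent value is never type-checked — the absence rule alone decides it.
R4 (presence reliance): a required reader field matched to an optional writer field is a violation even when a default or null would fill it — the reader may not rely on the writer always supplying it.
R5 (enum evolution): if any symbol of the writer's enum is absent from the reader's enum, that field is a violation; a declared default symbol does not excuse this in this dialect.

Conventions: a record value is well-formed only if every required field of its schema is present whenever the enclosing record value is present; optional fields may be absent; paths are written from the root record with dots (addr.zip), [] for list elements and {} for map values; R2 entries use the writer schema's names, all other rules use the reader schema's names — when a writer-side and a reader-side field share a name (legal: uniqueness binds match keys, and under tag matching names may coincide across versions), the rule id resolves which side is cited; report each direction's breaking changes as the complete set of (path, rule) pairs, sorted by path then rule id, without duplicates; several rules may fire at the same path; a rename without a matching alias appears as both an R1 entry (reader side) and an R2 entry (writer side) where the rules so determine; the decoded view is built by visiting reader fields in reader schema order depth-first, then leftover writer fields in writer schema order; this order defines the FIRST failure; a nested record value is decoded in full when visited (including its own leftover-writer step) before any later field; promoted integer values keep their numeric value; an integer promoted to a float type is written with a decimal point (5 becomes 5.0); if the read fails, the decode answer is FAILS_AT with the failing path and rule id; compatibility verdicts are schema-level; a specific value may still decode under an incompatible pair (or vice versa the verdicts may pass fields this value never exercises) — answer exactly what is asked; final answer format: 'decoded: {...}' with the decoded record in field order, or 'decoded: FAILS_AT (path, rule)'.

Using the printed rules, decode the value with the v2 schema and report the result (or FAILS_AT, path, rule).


arrows below run writer -> reader for User
decoding the User value with the v2 reader:
  read fails at channel under R1 (no fill)
  => FAILS_AT (channel, R1)
diffs on User not affecting the asked answer:
  removed field extras from record User -> matters for User compatibility verdicts, not for this value's decode

decoded: FAILS_AT (channel, R1)


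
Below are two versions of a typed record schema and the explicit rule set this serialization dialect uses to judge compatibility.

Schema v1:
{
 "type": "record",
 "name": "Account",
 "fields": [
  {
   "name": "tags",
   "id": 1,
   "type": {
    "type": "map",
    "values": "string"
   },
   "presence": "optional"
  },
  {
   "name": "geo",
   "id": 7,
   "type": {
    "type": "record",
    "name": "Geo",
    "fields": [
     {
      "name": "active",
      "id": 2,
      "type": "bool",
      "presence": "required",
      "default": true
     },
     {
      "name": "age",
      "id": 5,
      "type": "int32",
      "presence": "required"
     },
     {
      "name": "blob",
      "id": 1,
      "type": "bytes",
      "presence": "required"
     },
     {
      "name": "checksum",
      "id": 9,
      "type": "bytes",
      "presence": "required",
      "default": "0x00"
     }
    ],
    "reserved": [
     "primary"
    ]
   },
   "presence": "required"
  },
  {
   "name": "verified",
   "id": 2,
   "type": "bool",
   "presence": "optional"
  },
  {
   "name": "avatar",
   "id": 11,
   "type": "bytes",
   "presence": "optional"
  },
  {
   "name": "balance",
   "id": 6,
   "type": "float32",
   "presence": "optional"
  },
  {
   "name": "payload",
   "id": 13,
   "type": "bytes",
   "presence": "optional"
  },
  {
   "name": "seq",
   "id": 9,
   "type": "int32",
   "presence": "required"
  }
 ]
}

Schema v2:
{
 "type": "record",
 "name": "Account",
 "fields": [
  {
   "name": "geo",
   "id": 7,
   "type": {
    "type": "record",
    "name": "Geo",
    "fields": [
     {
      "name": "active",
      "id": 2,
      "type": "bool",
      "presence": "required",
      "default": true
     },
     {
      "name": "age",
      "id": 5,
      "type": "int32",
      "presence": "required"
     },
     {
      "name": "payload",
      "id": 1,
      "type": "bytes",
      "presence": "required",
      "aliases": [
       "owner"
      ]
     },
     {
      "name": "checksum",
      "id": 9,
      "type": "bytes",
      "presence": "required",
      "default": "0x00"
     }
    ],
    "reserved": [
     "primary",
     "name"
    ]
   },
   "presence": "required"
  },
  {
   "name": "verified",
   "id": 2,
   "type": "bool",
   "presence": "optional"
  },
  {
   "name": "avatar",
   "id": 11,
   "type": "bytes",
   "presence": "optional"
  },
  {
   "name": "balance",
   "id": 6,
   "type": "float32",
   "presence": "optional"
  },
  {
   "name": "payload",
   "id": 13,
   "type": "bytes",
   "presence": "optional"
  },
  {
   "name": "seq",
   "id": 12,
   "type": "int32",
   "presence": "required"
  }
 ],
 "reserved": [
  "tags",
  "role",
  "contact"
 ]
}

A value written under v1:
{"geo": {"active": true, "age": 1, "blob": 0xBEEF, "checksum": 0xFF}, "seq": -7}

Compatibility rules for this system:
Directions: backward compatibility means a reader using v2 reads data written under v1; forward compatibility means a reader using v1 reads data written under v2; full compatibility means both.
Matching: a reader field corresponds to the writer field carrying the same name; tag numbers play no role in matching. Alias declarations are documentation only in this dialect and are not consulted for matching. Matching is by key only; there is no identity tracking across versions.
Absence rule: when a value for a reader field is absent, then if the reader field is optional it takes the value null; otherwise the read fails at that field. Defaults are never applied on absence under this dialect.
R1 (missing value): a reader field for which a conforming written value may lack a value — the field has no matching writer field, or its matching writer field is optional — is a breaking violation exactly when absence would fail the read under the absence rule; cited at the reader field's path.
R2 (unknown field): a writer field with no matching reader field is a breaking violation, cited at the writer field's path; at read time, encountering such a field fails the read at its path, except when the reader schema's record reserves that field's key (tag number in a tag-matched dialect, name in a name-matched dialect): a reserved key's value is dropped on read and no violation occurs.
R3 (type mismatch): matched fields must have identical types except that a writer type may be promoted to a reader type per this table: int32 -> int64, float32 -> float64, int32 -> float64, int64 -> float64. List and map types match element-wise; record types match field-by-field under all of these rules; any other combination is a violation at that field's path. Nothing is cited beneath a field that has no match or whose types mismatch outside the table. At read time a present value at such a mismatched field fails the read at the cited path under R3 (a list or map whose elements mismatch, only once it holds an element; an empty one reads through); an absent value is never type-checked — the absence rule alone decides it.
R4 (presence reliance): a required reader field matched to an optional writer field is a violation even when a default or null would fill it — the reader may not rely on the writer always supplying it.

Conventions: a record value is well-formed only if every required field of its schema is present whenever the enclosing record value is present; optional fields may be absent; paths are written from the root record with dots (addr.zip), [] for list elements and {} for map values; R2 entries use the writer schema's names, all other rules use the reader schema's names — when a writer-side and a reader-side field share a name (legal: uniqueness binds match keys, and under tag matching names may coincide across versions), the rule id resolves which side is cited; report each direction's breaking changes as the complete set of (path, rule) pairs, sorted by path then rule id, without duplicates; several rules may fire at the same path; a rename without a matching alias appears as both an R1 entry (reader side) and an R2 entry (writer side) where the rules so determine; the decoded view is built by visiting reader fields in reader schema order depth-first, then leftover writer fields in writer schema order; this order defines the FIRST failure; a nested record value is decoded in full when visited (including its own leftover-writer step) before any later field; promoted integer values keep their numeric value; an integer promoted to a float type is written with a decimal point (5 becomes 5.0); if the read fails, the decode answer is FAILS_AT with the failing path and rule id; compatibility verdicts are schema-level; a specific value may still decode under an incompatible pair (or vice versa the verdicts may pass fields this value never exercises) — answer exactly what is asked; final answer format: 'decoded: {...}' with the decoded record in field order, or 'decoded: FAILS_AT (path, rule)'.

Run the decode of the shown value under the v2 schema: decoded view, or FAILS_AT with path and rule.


decoded: FAILS_AT (geo.payload, R1)

in Account below, arrows point writer -> reader
decode (reader v2):
  geo.active := true
  geo.age := 1
  read fails at geo.payload under R1 (no fill)
  => FAILS_AT (geo.payload, R1)
checking off the Account differences that do not matter here:
  removed field tags from record Account (its key "tags" joins the reserved list) -> no rule fires on it and the decoded Account view is identical with or without it
  field seq in record Account: tag 9 changed to 12 -> no rule fires on it and the decoded Account view is identical with or without it


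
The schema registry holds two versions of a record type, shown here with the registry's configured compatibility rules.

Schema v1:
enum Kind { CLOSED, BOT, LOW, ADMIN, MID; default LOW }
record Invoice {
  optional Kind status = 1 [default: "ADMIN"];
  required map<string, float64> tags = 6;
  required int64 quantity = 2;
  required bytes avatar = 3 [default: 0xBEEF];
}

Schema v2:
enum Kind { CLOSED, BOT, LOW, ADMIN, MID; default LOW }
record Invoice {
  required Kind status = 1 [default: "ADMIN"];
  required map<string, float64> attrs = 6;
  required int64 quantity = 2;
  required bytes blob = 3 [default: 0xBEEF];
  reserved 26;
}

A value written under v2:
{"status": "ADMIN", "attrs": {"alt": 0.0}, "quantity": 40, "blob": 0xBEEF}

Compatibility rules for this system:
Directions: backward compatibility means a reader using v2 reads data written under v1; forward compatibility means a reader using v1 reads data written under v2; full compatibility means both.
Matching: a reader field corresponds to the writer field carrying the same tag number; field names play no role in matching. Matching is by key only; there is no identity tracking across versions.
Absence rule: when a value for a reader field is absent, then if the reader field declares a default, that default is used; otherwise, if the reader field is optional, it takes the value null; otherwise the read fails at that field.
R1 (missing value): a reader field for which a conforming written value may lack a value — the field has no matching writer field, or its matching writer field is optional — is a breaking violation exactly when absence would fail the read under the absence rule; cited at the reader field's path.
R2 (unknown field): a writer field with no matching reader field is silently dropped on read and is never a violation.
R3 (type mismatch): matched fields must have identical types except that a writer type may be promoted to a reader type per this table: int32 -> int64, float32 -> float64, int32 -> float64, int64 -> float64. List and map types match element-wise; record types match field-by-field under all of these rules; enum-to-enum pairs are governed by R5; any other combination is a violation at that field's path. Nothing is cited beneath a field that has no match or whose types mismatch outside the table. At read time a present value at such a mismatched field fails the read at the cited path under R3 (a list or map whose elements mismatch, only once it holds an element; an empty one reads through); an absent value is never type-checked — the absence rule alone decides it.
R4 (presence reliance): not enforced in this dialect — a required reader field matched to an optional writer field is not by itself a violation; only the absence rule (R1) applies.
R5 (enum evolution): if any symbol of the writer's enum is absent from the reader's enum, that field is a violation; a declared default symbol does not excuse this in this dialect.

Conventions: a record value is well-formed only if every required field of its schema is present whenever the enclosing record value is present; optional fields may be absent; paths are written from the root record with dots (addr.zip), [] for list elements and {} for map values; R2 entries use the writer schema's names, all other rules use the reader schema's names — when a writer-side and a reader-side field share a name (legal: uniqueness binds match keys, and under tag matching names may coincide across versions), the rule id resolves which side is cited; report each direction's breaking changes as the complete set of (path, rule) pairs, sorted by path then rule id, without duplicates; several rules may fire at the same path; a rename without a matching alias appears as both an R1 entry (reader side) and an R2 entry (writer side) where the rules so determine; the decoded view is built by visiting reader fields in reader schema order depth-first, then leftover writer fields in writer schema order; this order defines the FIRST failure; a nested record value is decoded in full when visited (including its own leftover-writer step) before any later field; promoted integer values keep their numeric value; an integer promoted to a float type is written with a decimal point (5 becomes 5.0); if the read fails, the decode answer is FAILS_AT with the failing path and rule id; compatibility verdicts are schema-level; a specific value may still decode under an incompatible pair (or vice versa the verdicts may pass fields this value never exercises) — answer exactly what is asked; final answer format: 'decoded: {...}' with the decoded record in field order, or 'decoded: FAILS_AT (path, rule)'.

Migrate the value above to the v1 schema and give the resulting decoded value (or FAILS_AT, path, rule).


decoded: {"status": "ADMIN", "tags": {"alt": 0.0}, "quantity": 40, "avatar": 0xBEEF}

the writer's type comes first in each Invoice pair
decode walk for Invoice under reader schema v1:
  status := "ADMIN"
  tags := {"alt": 0.0} (from writer attrs)
  quantity := 40
  avatar := 0xBEEF (from writer blob)
  => decoded: {"status": "ADMIN", "tags": {"alt": 0.0}, "quantity": 40, "avatar": 0xBEEF}
ruling out the remaining Invoice differences:
  field status in record Invoice: optional changed to required -> no rule fires on it and the decoded Invoice view is identical with or without it
  renamed field tags to attrs in record Invoice -> no rule fires on it and the decoded Invoice view is identical with or without it
  renamed field avatar to blob in record Invoice -> no rule fires on it and the decoded Invoice view is identical with or without it


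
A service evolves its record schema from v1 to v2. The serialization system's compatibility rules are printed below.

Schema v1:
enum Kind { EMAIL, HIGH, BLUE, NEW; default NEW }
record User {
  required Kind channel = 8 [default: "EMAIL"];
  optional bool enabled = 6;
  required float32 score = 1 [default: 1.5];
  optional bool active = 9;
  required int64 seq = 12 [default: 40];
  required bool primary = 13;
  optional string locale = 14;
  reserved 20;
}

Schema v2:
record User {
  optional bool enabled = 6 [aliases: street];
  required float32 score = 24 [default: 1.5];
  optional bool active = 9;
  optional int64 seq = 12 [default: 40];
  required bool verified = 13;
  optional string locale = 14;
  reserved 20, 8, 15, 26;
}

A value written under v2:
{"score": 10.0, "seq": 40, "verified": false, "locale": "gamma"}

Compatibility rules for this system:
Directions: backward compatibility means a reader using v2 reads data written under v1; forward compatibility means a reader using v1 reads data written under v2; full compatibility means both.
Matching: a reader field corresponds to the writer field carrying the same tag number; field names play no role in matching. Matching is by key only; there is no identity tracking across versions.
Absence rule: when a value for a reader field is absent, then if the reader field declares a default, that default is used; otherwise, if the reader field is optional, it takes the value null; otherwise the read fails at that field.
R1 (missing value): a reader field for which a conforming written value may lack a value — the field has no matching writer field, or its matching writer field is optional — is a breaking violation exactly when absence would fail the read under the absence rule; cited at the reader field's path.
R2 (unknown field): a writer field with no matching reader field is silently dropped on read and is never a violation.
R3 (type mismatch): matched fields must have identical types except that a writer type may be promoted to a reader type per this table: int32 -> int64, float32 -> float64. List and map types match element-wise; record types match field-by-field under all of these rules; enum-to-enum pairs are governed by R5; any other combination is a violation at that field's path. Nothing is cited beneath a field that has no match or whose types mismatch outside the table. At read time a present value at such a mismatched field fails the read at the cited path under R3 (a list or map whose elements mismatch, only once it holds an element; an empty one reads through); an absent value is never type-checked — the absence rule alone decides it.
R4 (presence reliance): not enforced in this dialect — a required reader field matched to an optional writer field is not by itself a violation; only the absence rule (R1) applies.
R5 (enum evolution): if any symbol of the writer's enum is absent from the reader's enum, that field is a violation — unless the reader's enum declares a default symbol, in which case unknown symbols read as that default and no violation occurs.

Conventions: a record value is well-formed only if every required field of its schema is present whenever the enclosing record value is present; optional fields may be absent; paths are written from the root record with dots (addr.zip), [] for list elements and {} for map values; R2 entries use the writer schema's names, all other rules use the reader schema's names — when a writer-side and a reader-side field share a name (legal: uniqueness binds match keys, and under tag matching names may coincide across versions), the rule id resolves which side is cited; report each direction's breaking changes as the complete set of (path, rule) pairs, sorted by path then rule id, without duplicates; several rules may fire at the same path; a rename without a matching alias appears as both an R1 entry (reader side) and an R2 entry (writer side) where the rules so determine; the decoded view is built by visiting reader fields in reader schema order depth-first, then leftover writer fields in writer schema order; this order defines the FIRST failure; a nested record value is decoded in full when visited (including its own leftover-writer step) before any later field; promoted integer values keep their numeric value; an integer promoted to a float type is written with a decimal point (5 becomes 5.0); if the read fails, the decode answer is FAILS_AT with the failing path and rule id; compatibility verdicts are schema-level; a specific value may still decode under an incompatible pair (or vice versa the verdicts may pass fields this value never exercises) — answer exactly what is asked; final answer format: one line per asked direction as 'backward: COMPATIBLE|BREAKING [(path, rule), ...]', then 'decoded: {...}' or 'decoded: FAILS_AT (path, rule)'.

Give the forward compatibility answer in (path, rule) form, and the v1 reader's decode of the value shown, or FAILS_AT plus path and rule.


forward: COMPATIBLE []; decoded: {"channel": "EMAIL", "enabled": null, "score": 1.5, "active": null, "seq": 40, "primary": false, "locale": "gamma"}

in User below, arrows point writer -> reader
checking forward for User: reader v1 against writer v2:
  channel: no writer match
  writer optional, bool -> bool: reader enabled maps from writer enabled
  score: no writer match
  writer optional, bool -> bool: reader active maps from writer active
  writer optional, int64 -> int64: reader seq maps from writer seq
  writer required, bool -> bool: reader primary maps from writer verified
  writer optional, string -> string: reader locale maps from writer locale
  score (writer side), unknown to reader
  => forward: COMPATIBLE
decoding the User value with the v1 reader:
  channel := "EMAIL" (absent -> default)
  enabled := null (absent, optional -> null)
  score := 1.5 (absent -> default)
  active := null (absent, optional -> null)
  seq := 40
  primary := false (from writer verified)
  locale := "gamma"
  writer score: unknown -> dropped
  => decoded: {"channel": "EMAIL", "enabled": null, "score": 1.5, "active": null, "seq": 40, "primary": false, "locale": "gamma"}
checking off the User differences that do not matter here:
  removed field channel from record User (its key 8 joins the reserved list) -> inert for the asked User verdict: nothing fires
  field seq in record User: required changed to optional -> inert for the asked User verdict: nothing fires
  renamed field primary to verified in record User -> inert for the asked User verdict: nothing fires


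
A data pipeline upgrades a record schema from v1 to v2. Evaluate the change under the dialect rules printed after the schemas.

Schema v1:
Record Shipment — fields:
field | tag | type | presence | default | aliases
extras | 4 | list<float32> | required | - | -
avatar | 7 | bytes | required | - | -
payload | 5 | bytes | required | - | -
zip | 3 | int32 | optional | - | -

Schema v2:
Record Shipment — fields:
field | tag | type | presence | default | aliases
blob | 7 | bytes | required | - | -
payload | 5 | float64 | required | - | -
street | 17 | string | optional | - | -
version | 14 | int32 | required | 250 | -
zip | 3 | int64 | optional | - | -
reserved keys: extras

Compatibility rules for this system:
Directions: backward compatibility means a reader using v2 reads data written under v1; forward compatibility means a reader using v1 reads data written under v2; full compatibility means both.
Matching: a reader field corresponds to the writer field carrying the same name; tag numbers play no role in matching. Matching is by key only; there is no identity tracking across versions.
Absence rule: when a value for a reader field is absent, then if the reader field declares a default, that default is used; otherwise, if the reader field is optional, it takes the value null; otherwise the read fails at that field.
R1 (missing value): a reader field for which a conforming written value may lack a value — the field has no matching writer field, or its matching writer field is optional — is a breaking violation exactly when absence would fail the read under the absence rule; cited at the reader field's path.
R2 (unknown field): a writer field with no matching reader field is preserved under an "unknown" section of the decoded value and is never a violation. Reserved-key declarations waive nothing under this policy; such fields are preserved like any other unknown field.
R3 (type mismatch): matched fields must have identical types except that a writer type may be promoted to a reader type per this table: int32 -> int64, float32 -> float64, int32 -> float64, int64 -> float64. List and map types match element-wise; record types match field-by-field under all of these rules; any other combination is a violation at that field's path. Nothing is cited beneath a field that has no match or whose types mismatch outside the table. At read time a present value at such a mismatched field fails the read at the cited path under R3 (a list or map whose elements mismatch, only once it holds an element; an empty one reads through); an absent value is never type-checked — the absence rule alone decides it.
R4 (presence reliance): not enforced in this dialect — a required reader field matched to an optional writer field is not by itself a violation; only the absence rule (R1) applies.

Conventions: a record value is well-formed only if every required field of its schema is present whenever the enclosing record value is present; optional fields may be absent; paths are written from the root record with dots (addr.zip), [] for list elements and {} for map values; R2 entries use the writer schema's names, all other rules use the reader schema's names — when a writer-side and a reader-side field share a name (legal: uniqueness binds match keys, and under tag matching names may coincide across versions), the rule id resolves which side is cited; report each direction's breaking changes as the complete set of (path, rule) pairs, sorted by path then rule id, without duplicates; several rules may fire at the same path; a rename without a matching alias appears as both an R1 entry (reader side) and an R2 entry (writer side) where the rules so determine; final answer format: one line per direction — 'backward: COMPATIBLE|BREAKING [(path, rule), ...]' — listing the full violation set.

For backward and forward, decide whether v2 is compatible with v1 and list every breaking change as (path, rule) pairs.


in Shipment below, arrows point writer -> reader
backward on Shipment — v2 reading data written by v1:
  blob has no writer counterpart
  writer required, bytes -> float64: reader payload maps from writer payload
  street has no writer counterpart
  version has no writer counterpart
  writer optional, int32 -> int64: reader zip maps from writer zip
  leftover writer field: extras
  leftover writer field: avatar
  violation R1 at blob
  violation R3 at payload
  => backward verdict for Shipment: BREAKING, 2 violation(s)
forward on Shipment — v1 reading data written by v2:
  extras has no writer counterpart
  avatar has no writer counterpart
  writer required, float64 -> bytes: reader payload maps from writer payload
  writer optional, int64 -> int32: reader zip maps from writer zip
  leftover writer field: blob
  leftover writer field: street
  leftover writer field: version
  violation R1 at avatar
  violation R1 at extras
  violation R3 at payload
  violation R3 at zip
  => forward verdict for Shipment: BREAKING, 4 violation(s)

backward: BREAKING [(blob, R1), (payload, R3)]; forward: BREAKING [(avatar, R1), (extras, R1), (payload, R3), (zip, R3)]


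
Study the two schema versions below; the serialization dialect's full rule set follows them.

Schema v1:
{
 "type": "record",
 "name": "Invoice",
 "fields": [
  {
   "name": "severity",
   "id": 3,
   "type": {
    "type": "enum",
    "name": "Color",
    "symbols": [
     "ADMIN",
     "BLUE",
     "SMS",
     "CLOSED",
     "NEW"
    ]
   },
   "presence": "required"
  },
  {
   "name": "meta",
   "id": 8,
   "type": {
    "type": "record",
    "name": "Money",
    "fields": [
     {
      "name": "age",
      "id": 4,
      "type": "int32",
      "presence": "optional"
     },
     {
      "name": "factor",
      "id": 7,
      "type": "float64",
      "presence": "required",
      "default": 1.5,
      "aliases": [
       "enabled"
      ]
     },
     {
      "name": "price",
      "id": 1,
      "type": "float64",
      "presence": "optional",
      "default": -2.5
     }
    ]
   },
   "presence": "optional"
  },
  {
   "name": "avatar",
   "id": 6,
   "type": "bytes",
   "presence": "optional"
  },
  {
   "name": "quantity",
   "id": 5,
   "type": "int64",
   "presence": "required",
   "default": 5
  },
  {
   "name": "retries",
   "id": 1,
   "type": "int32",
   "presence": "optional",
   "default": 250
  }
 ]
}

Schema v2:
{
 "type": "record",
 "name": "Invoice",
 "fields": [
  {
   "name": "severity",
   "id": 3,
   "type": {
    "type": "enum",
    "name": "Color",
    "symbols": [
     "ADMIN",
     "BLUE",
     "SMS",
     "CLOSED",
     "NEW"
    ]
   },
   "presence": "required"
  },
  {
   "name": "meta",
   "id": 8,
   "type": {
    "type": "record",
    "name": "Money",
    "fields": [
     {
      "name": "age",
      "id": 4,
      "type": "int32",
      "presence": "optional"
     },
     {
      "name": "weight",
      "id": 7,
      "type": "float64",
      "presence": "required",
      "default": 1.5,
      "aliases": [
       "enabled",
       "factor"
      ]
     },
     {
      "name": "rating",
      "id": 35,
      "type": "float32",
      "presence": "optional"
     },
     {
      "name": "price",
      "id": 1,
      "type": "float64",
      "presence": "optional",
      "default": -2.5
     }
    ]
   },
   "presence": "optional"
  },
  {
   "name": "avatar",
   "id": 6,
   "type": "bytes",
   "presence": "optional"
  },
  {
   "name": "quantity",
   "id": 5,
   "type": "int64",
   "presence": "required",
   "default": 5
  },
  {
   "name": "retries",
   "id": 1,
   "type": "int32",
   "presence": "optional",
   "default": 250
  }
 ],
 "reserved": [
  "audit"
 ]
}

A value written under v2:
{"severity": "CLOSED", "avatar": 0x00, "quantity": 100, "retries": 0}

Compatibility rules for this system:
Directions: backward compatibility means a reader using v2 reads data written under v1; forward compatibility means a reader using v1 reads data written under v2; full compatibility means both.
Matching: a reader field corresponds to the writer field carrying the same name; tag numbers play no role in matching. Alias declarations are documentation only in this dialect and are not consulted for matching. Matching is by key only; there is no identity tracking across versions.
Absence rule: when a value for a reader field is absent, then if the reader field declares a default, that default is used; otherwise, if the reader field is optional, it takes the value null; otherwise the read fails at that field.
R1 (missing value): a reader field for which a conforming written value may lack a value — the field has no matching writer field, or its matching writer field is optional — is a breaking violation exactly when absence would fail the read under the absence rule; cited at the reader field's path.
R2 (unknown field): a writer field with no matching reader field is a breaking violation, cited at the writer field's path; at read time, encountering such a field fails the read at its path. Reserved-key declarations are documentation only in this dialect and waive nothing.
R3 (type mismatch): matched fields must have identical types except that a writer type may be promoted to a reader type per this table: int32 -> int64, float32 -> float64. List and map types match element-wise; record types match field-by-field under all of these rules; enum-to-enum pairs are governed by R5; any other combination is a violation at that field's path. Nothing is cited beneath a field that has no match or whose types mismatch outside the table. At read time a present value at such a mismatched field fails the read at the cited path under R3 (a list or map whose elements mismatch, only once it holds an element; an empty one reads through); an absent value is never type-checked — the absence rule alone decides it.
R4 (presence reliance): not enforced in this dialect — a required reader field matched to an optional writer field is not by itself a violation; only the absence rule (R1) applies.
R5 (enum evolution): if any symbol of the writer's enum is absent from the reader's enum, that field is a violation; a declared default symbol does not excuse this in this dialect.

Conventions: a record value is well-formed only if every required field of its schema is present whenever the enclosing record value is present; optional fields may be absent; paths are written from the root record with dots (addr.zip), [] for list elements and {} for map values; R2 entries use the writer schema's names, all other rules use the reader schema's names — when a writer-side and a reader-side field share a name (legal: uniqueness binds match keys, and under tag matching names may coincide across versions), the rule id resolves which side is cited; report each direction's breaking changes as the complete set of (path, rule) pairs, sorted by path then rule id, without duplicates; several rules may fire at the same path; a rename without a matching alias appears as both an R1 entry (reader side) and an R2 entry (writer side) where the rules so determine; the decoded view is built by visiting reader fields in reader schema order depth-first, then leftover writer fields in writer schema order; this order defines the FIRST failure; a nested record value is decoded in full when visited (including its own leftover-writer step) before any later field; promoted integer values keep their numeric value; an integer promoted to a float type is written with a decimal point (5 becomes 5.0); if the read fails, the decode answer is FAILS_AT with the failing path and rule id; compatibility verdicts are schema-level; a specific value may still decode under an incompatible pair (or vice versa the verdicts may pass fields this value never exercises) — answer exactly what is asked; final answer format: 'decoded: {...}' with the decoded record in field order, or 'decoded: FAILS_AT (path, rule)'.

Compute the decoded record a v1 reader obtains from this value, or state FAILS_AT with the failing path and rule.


decoded: {"severity": "CLOSED", "meta": null, "avatar": 0x00, "quantity": 100, "retries": 0}

arrows below run writer -> reader for Invoice
decode walk for Invoice under reader schema v1:
  severity := "CLOSED"
  meta := null (missing; optional => null)
  avatar := 0x00
  quantity := 100
  retries := 0
  => decoded: {"severity": "CLOSED", "meta": null, "avatar": 0x00, "quantity": 100, "retries": 0}
the rest of the Invoice diff is inert for this question:
  renamed field factor to weight in record Money (alias factor declared on the renamed field) -> shifts the Invoice verdicts, not this decode
  added field rating to record Money: optional float32, tag 35 (in v2 it sits immediately before price) -> shifts the Invoice verdicts, not this decode
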